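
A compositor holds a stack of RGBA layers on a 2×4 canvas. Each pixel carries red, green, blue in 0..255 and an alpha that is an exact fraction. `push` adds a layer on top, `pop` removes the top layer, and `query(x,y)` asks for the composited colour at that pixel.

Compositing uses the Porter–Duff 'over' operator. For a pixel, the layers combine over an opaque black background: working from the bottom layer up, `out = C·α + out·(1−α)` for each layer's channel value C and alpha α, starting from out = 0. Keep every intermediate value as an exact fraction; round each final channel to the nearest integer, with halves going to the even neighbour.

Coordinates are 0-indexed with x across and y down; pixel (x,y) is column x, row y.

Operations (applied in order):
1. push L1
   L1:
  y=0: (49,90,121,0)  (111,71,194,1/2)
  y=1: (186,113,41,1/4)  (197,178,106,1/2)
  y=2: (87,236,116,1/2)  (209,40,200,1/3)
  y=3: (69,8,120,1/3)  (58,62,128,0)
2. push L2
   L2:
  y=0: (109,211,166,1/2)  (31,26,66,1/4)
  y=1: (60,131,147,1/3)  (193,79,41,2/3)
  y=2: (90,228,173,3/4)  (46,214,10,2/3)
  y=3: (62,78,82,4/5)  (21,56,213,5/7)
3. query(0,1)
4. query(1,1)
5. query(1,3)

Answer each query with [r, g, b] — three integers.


query (0,1) [L1,L2] — begin 0,0,0
after L1 α=1/4: [93/2, 113/4, 41/4]
after L2 α=1/3: [51, 125/2, 335/6]
= [51, 62, 56]

at x=1,y=1 over L1,L2:
+L1 (α=1/2) → [197/2, 89, 53]
+L2 (α=2/3) → [323/2, 247/3, 45]
= [162, 82, 45]

(1,3) stack=L1,L2; from [0,0,0]:
L1 α=0: [0, 0, 0]
L2 α=5/7: [15, 40, 1065/7]
→ [15, 40, 152]


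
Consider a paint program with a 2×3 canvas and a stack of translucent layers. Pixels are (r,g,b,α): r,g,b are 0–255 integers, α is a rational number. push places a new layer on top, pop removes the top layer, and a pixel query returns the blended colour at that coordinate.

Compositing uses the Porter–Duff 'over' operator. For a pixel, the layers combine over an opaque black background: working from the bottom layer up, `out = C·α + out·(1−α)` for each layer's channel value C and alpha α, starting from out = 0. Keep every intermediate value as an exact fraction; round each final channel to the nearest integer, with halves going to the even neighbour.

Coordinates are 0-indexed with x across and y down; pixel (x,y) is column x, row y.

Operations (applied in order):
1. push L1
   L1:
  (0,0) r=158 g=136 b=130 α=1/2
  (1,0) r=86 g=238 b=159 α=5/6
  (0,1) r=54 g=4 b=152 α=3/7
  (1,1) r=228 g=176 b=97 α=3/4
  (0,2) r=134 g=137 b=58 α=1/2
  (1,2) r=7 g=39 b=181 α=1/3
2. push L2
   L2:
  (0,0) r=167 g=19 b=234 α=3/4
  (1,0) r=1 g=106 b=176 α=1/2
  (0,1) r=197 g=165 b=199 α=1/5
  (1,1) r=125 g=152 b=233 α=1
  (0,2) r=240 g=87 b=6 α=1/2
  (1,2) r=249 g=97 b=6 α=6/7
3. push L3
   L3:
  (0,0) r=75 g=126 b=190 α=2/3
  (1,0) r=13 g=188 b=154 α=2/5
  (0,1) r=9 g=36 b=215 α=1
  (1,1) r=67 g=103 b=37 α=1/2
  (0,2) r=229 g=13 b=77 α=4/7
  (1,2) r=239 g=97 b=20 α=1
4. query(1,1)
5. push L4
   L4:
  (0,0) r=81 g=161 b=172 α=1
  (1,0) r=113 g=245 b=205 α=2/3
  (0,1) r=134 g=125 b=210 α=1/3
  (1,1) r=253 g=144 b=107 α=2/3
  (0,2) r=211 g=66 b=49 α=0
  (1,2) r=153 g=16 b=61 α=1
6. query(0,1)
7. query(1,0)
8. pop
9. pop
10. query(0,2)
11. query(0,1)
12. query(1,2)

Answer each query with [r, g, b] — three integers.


at x=1,y=1 over L1,L2,L3:
+L1 (α=3/4) → [171, 132, 291/4]
+L2 (α=1) → [125, 152, 233]
+L3 (α=1/2) → [96, 255/2, 135]
→ [96, 128, 135]

(0,1) stack=L1,L2,L3,L4; from [0,0,0]:
+L1 (α=3/7) → [162/7, 12/7, 456/7]
+L2 (α=1/5) → [2027/35, 1203/35, 3217/35]
+L3 (α=1) → [9, 36, 215]
+L4 (α=1/3) → [152/3, 197/3, 640/3]
rounded: [51, 66, 213]

query (1,0) [L1,L2,L3,L4] — begin 0,0,0
+L1 (α=5/6) → [215/3, 595/3, 265/2]
+L2 (α=1/2) → [109/3, 913/6, 617/4]
+L3 (α=2/5) → [27, 333/2, 3083/20]
+L4 (α=2/3) → [253/3, 1313/6, 3761/20]
→ [84, 219, 188]

query (0,2) [L1,L2] — begin 0,0,0
+L1 (α=1/2) → [67, 137/2, 29]
+L2 (α=1/2) → [307/2, 311/4, 35/2]
rounded: [154, 78, 18]

at x=0,y=1 over L1,L2:
+L1 (α=3/7) → [162/7, 12/7, 456/7]
+L2 (α=1/5) → [2027/35, 1203/35, 3217/35]
rounded: [58, 34, 92]

query (1,2) [L1,L2] — begin 0,0,0
after L1 α=1/3: [7/3, 13, 181/3]
after L2 α=6/7: [4489/21, 85, 289/21]
→ [214, 85, 14]


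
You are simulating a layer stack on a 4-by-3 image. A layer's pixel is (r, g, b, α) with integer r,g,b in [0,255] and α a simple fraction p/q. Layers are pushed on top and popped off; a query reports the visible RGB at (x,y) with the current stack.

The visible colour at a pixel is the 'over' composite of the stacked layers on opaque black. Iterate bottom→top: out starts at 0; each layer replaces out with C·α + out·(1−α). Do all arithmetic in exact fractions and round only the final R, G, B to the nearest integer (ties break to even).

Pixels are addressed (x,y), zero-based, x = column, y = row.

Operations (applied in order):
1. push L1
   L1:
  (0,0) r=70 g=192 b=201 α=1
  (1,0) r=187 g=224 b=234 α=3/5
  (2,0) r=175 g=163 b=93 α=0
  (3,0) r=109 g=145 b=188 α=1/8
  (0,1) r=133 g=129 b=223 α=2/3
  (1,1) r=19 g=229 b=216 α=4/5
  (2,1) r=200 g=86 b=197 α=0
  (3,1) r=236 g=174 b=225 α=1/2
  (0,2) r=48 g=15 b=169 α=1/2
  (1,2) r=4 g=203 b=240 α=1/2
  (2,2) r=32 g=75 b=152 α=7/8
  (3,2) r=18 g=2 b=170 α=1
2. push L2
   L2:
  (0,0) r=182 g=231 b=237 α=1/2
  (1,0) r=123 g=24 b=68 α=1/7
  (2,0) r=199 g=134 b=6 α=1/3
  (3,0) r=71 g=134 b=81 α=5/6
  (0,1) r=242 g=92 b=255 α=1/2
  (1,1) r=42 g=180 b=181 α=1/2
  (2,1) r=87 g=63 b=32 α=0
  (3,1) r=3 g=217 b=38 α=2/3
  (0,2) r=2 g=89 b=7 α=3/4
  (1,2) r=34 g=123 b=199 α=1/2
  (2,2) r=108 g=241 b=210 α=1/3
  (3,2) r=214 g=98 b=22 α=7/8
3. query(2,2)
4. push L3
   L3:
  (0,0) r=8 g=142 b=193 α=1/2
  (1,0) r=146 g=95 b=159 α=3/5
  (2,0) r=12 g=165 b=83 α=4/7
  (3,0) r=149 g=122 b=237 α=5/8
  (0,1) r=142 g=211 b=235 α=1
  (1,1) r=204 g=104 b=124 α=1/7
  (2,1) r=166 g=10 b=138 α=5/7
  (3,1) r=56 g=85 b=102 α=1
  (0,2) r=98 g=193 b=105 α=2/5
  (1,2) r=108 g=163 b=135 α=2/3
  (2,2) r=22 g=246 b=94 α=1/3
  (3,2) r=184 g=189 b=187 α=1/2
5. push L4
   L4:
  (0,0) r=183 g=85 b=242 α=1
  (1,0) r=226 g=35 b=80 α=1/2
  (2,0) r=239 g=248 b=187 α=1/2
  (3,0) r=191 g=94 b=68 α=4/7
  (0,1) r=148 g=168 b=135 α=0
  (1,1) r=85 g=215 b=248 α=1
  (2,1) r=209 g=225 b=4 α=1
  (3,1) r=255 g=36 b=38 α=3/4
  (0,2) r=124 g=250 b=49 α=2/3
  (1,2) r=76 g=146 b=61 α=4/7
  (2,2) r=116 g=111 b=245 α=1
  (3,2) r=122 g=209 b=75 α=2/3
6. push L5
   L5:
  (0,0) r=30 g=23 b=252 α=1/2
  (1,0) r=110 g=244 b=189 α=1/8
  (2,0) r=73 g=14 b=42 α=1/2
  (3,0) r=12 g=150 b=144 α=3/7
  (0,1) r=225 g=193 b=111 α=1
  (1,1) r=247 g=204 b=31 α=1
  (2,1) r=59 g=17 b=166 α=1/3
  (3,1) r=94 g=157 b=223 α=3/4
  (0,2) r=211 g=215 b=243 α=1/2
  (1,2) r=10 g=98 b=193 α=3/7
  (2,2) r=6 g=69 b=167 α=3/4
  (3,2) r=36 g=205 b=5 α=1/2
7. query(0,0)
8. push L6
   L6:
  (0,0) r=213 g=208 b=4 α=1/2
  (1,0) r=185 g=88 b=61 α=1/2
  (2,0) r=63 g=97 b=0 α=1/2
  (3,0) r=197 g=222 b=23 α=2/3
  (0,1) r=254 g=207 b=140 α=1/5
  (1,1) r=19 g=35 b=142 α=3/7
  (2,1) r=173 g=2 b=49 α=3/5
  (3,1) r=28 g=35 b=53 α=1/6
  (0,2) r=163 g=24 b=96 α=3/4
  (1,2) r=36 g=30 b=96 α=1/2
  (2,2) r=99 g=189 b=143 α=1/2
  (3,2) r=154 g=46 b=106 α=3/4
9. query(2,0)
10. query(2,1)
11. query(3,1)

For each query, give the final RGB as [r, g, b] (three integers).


query (2,2) [L1,L2] — begin 0,0,0
L1 α=7/8: [28, 525/8, 133]
L2 α=1/3: [164/3, 1489/12, 476/3]
→ [55, 124, 159]

(0,0) stack=L1,L2,L3,L4,L5; from [0,0,0]:
+L1 (α=1) → [70, 192, 201]
+L2 (α=1/2) → [126, 423/2, 219]
+L3 (α=1/2) → [67, 707/4, 206]
+L4 (α=1) → [183, 85, 242]
+L5 (α=1/2) → [213/2, 54, 247]
= [106, 54, 247]

query (2,0) [L1,L2,L3,L4,L5,L6] — begin 0,0,0
L1 α=0: [0, 0, 0]
L2 α=1/3: [199/3, 134/3, 2]
L3 α=4/7: [247/7, 794/7, 338/7]
L4 α=1/2: [960/7, 1265/7, 1647/14]
L5 α=1/2: [1471/14, 1363/14, 2235/28]
L6 α=1/2: [2353/28, 2721/28, 2235/56]
→ [84, 97, 40]

at x=2,y=1 over L1,L2,L3,L4,L5,L6:
+L1 (α=0) → [0, 0, 0]
+L2 (α=0) → [0, 0, 0]
+L3 (α=5/7) → [830/7, 50/7, 690/7]
+L4 (α=1) → [209, 225, 4]
+L5 (α=1/3) → [159, 467/3, 58]
+L6 (α=3/5) → [837/5, 952/15, 263/5]
→ [167, 63, 53]

(3,1) stack=L1,L2,L3,L4,L5,L6; from [0,0,0]:
+L1 (α=1/2) → [118, 87, 225/2]
+L2 (α=2/3) → [124/3, 521/3, 377/6]
+L3 (α=1) → [56, 85, 102]
+L4 (α=3/4) → [821/4, 193/4, 54]
+L5 (α=3/4) → [1949/16, 2077/16, 723/4]
+L6 (α=1/6) → [10193/96, 10945/96, 3827/24]
→ [106, 114, 159]


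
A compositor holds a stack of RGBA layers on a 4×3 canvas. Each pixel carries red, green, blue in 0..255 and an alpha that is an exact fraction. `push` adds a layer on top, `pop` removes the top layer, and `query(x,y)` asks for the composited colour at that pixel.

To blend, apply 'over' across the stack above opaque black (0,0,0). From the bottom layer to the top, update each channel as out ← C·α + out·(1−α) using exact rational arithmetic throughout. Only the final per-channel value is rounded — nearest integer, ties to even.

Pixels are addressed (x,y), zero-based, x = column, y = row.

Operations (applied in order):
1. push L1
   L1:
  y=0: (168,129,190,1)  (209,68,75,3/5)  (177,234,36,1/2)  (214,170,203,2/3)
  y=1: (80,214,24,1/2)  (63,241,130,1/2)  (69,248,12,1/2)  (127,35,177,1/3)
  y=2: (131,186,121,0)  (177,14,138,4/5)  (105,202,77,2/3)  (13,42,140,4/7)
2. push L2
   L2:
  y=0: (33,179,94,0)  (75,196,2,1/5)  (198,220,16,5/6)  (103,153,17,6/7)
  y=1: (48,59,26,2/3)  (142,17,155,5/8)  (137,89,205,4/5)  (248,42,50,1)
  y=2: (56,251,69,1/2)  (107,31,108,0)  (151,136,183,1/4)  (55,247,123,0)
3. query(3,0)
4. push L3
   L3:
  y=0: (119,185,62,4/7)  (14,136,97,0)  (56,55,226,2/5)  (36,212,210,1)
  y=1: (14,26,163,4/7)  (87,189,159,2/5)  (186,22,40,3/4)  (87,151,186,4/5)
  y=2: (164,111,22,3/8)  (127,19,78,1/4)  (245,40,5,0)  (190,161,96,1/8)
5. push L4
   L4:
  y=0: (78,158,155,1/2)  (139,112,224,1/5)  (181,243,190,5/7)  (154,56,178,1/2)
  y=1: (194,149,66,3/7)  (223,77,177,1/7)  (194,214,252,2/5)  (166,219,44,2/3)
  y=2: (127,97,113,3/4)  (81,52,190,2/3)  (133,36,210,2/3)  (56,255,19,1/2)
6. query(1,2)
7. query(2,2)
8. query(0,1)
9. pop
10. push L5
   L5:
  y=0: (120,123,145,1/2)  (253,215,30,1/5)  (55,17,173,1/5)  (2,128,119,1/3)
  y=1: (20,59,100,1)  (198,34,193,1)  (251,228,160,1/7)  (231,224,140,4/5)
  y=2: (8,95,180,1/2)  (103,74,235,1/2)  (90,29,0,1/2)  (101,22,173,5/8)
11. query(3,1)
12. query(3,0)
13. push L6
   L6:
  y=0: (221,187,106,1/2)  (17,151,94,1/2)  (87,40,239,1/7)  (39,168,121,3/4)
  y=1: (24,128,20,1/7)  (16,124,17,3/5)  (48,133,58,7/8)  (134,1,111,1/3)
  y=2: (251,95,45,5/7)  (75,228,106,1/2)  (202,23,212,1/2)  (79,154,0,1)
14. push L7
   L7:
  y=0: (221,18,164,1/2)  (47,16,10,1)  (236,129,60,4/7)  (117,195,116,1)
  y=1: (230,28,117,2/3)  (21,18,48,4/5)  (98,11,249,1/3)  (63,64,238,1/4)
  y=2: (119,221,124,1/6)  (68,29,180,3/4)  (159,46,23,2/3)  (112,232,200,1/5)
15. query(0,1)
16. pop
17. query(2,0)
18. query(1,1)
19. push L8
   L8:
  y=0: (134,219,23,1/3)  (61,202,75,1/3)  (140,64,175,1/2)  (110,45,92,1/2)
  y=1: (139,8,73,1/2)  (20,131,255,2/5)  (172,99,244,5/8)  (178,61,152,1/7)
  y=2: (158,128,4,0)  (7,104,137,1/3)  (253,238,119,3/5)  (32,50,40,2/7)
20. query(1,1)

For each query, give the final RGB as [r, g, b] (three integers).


query (3,0) [L1,L2] — begin 0,0,0
L1 α=2/3: [428/3, 340/3, 406/3]
L2 α=6/7: [326/3, 442/3, 712/21]
→ [109, 147, 34]

query (1,2) [L1,L2,L3,L4] — begin 0,0,0
after L1 α=4/5: [708/5, 56/5, 552/5]
after L2 α=0: [708/5, 56/5, 552/5]
after L3 α=1/4: [2759/20, 263/20, 1023/10]
after L4 α=2/3: [5999/60, 781/20, 4823/30]
→ [100, 39, 161]

(2,2) stack=L1,L2,L3,L4; from [0,0,0]:
after L1 α=2/3: [70, 404/3, 154/3]
after L2 α=1/4: [361/4, 135, 337/4]
after L3 α=0: [361/4, 135, 337/4]
after L4 α=2/3: [475/4, 69, 2017/12]
→ [119, 69, 168]

query (0,1) [L1,L2,L3,L4] — begin 0,0,0
after L1 α=1/2: [40, 107, 12]
after L2 α=2/3: [136/3, 75, 64/3]
after L3 α=4/7: [192/7, 47, 716/7]
after L4 α=3/7: [4842/49, 635/7, 4250/49]
→ [99, 91, 87]

query (3,1) [L1,L2,L3,L5] — begin 0,0,0
after L1 α=1/3: [127/3, 35/3, 59]
after L2 α=1: [248, 42, 50]
after L3 α=4/5: [596/5, 646/5, 794/5]
after L5 α=4/5: [5216/25, 5126/25, 3594/25]
→ [209, 205, 144]

(3,0) stack=L1,L2,L3,L5; from [0,0,0]:
after L1 α=2/3: [428/3, 340/3, 406/3]
after L2 α=6/7: [326/3, 442/3, 712/21]
after L3 α=1: [36, 212, 210]
after L5 α=1/3: [74/3, 184, 539/3]
= [25, 184, 180]

query (0,1) [L1,L2,L3,L5,L6,L7] — begin 0,0,0
after L1 α=1/2: [40, 107, 12]
after L2 α=2/3: [136/3, 75, 64/3]
after L3 α=4/7: [192/7, 47, 716/7]
after L5 α=1: [20, 59, 100]
after L6 α=1/7: [144/7, 482/7, 620/7]
after L7 α=2/3: [3364/21, 874/21, 2258/21]
= [160, 42, 108]

query (2,0) [L1,L2,L3,L5,L6] — begin 0,0,0
+L1 (α=1/2) → [177/2, 117, 18]
+L2 (α=5/6) → [719/4, 1217/6, 49/3]
+L3 (α=2/5) → [521/4, 1437/10, 501/5]
+L5 (α=1/5) → [576/5, 2959/25, 2869/25]
+L6 (α=1/7) → [3891/35, 18754/175, 23189/175]
rounded: [111, 107, 133]

query (1,1) [L1,L2,L3,L5,L6] — begin 0,0,0
+L1 (α=1/2) → [63/2, 241/2, 65]
+L2 (α=5/8) → [1609/16, 893/16, 485/4]
+L3 (α=2/5) → [7611/80, 8727/80, 2727/20]
+L5 (α=1) → [198, 34, 193]
+L6 (α=3/5) → [444/5, 88, 437/5]
= [89, 88, 87]

at x=1,y=1 over L1,L2,L3,L5,L6,L8:
after L1 α=1/2: [63/2, 241/2, 65]
after L2 α=5/8: [1609/16, 893/16, 485/4]
after L3 α=2/5: [7611/80, 8727/80, 2727/20]
after L5 α=1: [198, 34, 193]
after L6 α=3/5: [444/5, 88, 437/5]
after L8 α=2/5: [1532/25, 526/5, 3861/25]
→ [61, 105, 154]


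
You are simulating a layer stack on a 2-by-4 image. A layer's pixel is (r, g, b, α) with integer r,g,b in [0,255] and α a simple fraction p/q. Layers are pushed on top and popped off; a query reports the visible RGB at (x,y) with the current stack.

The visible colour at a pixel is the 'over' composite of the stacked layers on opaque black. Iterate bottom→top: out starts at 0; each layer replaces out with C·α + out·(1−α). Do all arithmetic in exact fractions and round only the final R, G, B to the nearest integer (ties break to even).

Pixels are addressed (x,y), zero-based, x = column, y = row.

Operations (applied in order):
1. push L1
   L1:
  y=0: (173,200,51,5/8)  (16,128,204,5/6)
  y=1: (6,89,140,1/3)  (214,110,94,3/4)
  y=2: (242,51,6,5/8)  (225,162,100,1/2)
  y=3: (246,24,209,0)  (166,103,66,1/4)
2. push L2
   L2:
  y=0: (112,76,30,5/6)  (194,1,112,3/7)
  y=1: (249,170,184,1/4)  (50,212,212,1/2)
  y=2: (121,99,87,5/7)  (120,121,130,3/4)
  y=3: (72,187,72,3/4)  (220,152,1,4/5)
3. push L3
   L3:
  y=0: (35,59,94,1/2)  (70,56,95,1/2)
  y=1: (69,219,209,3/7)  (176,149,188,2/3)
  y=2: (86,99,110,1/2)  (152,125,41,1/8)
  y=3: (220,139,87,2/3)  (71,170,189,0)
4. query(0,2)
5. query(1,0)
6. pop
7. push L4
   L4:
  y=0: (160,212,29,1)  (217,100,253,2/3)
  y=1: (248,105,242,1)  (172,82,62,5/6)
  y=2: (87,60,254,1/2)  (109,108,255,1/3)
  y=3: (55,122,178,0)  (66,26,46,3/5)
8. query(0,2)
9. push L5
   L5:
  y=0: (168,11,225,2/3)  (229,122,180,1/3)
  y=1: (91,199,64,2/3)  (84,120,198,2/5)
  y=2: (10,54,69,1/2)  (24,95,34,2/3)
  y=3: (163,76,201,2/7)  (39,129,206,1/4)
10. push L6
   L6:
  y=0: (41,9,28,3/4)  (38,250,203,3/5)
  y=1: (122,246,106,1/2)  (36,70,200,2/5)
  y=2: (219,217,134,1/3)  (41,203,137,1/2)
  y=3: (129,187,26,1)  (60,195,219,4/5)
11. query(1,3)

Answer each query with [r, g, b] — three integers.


query (0,2) [L1,L2,L3] — begin 0,0,0
after L1 α=5/8: [605/4, 255/8, 15/4]
after L2 α=5/7: [1815/14, 2235/28, 885/14]
after L3 α=1/2: [3019/28, 5007/56, 2425/28]
→ [108, 89, 87]

query (1,0) [L1,L2,L3] — begin 0,0,0
+L1 (α=5/6) → [40/3, 320/3, 170]
+L2 (α=3/7) → [1906/21, 1289/21, 1016/7]
+L3 (α=1/2) → [1688/21, 2465/42, 1681/14]
rounded: [80, 59, 120]

(0,2) stack=L1,L2,L4; from [0,0,0]:
after L1 α=5/8: [605/4, 255/8, 15/4]
after L2 α=5/7: [1815/14, 2235/28, 885/14]
after L4 α=1/2: [3033/28, 3915/56, 4441/28]
rounded: [108, 70, 159]

at x=1,y=3 over L1,L2,L4,L5,L6:
L1 α=1/4: [83/2, 103/4, 33/2]
L2 α=4/5: [1843/10, 507/4, 41/10]
L4 α=3/5: [2833/25, 663/10, 731/25]
L5 α=1/4: [4737/50, 3279/40, 7343/100]
L6 α=4/5: [16737/250, 34479/200, 94943/500]
= [67, 172, 190]


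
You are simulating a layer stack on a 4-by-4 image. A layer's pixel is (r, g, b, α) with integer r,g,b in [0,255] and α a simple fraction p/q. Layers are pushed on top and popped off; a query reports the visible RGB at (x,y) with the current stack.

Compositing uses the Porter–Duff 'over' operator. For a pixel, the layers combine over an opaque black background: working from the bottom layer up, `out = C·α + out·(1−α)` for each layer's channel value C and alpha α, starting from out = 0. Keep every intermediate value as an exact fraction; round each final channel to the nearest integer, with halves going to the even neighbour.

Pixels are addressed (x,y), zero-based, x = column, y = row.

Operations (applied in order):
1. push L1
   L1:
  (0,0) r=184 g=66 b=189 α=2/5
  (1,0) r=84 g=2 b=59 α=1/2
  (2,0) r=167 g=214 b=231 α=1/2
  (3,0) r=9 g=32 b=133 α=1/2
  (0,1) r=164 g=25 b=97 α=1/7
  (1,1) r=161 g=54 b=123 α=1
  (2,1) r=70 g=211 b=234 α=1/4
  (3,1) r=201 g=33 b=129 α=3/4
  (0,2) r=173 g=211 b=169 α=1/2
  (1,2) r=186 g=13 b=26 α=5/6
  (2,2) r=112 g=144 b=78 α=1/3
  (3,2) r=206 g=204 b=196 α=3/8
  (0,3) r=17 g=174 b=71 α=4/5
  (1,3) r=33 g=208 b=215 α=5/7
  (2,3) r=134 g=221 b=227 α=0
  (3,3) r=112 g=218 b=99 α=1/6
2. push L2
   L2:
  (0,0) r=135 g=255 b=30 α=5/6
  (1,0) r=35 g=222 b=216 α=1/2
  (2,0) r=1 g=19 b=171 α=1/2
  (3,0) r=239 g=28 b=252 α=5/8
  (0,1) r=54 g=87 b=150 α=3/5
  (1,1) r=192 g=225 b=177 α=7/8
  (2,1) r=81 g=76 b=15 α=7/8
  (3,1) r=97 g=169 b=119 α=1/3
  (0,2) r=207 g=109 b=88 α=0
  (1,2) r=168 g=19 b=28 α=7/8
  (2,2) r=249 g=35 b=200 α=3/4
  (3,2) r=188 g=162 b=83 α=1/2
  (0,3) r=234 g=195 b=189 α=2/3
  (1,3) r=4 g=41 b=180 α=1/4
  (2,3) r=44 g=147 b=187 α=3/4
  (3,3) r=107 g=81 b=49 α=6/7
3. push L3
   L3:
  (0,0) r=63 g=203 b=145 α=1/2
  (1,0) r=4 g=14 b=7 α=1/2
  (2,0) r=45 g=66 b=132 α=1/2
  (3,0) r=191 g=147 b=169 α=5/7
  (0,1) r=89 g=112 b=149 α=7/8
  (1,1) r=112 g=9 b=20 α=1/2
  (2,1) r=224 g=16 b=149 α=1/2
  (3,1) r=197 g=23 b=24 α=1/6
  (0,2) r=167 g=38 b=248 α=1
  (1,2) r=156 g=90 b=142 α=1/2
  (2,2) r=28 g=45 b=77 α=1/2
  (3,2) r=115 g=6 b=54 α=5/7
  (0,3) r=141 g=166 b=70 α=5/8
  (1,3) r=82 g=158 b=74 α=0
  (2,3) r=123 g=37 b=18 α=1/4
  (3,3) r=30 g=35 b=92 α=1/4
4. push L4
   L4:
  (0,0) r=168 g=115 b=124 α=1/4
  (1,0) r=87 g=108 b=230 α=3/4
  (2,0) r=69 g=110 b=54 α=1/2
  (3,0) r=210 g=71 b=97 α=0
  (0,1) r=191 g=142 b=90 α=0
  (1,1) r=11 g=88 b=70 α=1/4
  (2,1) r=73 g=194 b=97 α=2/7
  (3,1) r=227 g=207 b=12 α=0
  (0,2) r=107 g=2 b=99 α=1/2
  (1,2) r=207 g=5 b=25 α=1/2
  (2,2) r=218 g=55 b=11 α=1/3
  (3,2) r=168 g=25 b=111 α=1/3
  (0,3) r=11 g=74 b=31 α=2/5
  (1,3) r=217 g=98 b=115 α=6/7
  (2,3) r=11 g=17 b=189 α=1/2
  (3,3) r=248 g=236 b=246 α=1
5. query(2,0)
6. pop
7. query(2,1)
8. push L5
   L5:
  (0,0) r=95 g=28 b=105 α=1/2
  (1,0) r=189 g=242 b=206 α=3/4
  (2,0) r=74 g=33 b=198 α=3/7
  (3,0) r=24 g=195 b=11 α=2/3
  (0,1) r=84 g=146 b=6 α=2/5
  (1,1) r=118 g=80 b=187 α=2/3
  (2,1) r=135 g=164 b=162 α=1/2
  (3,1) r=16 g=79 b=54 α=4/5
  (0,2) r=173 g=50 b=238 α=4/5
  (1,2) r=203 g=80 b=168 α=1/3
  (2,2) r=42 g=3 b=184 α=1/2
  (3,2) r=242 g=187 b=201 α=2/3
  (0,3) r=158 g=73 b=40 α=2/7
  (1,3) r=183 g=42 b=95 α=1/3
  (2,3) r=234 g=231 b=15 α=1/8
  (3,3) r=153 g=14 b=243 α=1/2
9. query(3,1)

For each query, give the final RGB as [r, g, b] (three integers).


query (2,0) [L1,L2,L3,L4] — begin 0,0,0
+L1 (α=1/2) → [167/2, 107, 231/2]
+L2 (α=1/2) → [169/4, 63, 573/4]
+L3 (α=1/2) → [349/8, 129/2, 1101/8]
+L4 (α=1/2) → [901/16, 349/4, 1533/16]
rounded: [56, 87, 96]

query (2,1) [L1,L2,L3] — begin 0,0,0
after L1 α=1/4: [35/2, 211/4, 117/2]
after L2 α=7/8: [1169/16, 2339/32, 327/16]
after L3 α=1/2: [4753/32, 2851/64, 2711/32]
= [149, 45, 85]

query (3,1) [L1,L2,L3,L5] — begin 0,0,0
L1 α=3/4: [603/4, 99/4, 387/4]
L2 α=1/3: [797/6, 437/6, 625/6]
L3 α=1/6: [5167/36, 2323/36, 3269/36]
L5 α=4/5: [7471/180, 13699/180, 2209/36]
→ [42, 76, 61]


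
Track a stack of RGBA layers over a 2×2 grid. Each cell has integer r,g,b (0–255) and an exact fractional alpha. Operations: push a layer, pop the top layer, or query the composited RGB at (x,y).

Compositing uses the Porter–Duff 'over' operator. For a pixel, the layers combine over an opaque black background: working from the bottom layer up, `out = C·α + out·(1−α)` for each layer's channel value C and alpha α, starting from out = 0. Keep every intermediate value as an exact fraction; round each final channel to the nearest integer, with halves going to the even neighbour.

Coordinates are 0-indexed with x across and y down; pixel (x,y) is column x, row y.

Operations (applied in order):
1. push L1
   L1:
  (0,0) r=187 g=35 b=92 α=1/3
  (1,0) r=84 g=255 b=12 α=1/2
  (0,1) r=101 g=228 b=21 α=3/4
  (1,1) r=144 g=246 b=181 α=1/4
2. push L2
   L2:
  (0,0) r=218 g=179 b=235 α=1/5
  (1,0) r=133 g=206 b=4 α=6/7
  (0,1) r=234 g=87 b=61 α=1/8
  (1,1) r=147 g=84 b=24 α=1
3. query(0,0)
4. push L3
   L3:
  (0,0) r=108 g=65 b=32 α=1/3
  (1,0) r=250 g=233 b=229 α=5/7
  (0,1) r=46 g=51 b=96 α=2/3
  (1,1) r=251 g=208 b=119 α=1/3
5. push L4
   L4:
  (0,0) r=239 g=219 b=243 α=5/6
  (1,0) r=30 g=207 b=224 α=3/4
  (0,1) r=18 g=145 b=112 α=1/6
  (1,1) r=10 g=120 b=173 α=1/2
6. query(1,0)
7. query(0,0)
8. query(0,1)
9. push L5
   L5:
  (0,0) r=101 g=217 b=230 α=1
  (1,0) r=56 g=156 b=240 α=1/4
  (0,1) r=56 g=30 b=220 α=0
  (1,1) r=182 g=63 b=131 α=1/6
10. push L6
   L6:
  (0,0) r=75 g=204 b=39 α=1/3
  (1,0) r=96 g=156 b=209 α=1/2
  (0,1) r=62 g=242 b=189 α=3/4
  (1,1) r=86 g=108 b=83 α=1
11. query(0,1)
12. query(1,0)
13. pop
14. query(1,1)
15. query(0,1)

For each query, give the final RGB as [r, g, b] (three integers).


query (0,0) [L1,L2] — begin 0,0,0
+L1 (α=1/3) → [187/3, 35/3, 92/3]
+L2 (α=1/5) → [1402/15, 677/15, 1073/15]
→ [93, 45, 72]

query (1,0) [L1,L2,L3,L4] — begin 0,0,0
L1 α=1/2: [42, 255/2, 6]
L2 α=6/7: [120, 2727/14, 30/7]
L3 α=5/7: [1490/7, 10882/49, 8075/49]
L4 α=3/4: [530/7, 41311/196, 41003/196]
→ [76, 211, 209]

query (0,0) [L1,L2,L3,L4] — begin 0,0,0
L1 α=1/3: [187/3, 35/3, 92/3]
L2 α=1/5: [1402/15, 677/15, 1073/15]
L3 α=1/3: [4424/45, 2329/45, 2626/45]
L4 α=5/6: [58199/270, 25802/135, 57301/270]
= [216, 191, 212]

query (0,1) [L1,L2,L3,L4] — begin 0,0,0
+L1 (α=3/4) → [303/4, 171, 63/4]
+L2 (α=1/8) → [3057/32, 321/2, 685/32]
+L3 (α=2/3) → [6001/96, 175/2, 6829/96]
+L4 (α=1/6) → [31733/576, 1165/12, 44897/576]
→ [55, 97, 78]

query (0,1) [L1,L2,L3,L4,L5,L6] — begin 0,0,0
+L1 (α=3/4) → [303/4, 171, 63/4]
+L2 (α=1/8) → [3057/32, 321/2, 685/32]
+L3 (α=2/3) → [6001/96, 175/2, 6829/96]
+L4 (α=1/6) → [31733/576, 1165/12, 44897/576]
+L5 (α=0) → [31733/576, 1165/12, 44897/576]
+L6 (α=3/4) → [138869/2304, 9877/48, 371489/2304]
= [60, 206, 161]

query (1,0) [L1,L2,L3,L4,L5,L6] — begin 0,0,0
after L1 α=1/2: [42, 255/2, 6]
after L2 α=6/7: [120, 2727/14, 30/7]
after L3 α=5/7: [1490/7, 10882/49, 8075/49]
after L4 α=3/4: [530/7, 41311/196, 41003/196]
after L5 α=1/4: [991/14, 154509/784, 170049/784]
after L6 α=1/2: [2335/28, 276813/1568, 333905/1568]
rounded: [83, 177, 213]

(1,1) stack=L1,L2,L3,L4,L5; from [0,0,0]:
after L1 α=1/4: [36, 123/2, 181/4]
after L2 α=1: [147, 84, 24]
after L3 α=1/3: [545/3, 376/3, 167/3]
after L4 α=1/2: [575/6, 368/3, 343/3]
after L5 α=1/6: [3967/36, 2029/18, 1054/9]
= [110, 113, 117]

(0,1) stack=L1,L2,L3,L4,L5; from [0,0,0]:
L1 α=3/4: [303/4, 171, 63/4]
L2 α=1/8: [3057/32, 321/2, 685/32]
L3 α=2/3: [6001/96, 175/2, 6829/96]
L4 α=1/6: [31733/576, 1165/12, 44897/576]
L5 α=0: [31733/576, 1165/12, 44897/576]
= [55, 97, 78]


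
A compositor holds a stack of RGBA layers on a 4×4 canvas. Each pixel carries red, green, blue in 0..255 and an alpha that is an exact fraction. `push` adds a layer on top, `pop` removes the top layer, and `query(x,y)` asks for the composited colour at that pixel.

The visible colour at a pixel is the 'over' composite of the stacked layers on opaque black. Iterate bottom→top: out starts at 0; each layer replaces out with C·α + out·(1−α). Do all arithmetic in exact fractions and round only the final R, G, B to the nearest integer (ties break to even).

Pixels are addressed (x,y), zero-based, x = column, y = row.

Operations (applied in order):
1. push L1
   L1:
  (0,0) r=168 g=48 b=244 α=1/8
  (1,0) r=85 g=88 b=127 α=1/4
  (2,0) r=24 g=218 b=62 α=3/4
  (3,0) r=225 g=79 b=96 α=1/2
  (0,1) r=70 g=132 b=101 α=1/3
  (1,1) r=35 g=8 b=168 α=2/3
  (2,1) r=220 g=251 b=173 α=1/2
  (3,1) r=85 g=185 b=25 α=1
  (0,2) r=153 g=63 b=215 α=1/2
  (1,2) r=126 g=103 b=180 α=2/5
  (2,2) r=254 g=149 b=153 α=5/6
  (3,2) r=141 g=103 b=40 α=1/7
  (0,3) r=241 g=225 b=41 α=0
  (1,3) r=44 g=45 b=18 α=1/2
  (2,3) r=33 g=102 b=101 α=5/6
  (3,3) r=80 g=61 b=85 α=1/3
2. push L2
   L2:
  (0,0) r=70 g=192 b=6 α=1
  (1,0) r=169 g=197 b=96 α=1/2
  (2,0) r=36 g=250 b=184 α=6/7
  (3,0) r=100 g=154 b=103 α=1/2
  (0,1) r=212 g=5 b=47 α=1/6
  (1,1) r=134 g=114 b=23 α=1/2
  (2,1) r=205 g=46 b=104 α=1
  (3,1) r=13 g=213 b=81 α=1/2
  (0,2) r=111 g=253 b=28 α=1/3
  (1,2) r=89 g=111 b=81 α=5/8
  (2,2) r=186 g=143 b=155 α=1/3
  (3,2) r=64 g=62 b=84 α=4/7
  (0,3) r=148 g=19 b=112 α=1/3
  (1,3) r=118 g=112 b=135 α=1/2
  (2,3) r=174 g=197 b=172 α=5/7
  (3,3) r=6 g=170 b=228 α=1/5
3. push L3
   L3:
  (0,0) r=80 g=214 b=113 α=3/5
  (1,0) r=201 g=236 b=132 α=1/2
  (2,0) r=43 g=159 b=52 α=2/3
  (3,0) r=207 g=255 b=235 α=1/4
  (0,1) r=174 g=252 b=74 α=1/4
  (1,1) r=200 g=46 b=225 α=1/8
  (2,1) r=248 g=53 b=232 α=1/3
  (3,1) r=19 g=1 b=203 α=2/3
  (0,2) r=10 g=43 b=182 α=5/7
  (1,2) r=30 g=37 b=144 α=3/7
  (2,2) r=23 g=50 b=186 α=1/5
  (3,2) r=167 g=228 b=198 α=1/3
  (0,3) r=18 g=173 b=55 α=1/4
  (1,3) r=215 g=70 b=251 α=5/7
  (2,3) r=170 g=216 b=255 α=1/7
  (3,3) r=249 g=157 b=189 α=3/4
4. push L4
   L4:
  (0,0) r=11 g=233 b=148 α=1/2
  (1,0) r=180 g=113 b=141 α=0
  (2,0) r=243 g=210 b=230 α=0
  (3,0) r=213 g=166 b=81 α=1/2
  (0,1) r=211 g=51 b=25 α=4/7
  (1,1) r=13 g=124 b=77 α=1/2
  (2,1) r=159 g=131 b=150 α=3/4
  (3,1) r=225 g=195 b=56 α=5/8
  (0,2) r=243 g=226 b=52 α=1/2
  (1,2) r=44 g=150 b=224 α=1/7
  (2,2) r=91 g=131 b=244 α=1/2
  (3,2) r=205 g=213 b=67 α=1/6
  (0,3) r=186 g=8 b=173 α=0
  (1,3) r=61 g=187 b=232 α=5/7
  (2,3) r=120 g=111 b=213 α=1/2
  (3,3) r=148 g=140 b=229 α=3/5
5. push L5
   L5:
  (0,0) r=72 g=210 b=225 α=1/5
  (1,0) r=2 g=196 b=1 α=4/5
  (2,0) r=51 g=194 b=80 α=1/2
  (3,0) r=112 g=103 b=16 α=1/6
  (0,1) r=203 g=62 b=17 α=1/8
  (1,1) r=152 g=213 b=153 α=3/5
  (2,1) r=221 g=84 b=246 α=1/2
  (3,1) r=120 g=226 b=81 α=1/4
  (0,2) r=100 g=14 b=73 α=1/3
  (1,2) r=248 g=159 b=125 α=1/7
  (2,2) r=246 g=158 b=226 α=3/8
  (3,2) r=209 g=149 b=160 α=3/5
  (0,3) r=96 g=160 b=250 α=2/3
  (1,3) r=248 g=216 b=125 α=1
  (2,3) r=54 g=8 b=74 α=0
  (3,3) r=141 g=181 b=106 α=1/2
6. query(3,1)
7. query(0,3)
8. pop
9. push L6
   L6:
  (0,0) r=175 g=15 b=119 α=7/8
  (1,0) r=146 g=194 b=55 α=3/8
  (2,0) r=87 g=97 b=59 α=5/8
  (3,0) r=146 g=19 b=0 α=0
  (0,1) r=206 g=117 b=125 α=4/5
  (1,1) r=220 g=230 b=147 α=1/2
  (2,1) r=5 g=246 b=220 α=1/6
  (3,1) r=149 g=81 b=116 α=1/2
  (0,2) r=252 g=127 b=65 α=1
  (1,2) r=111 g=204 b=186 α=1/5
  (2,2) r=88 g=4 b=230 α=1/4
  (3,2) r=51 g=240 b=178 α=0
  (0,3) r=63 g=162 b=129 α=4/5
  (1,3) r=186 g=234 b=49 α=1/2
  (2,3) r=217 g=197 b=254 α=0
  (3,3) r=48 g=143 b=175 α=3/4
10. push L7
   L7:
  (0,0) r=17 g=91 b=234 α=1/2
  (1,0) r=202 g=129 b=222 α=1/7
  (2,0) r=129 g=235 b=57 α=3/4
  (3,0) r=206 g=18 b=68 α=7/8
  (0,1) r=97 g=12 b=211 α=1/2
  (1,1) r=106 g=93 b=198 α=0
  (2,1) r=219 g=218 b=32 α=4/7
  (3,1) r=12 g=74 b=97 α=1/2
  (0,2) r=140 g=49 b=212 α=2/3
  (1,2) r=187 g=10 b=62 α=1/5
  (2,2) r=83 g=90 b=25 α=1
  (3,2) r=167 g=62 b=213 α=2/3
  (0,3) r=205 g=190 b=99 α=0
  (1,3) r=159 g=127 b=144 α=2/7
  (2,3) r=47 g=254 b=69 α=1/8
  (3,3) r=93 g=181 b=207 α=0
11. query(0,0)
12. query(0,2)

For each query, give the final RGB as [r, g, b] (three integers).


query (3,1) [L1,L2,L3,L4,L5] — begin 0,0,0
+L1 (α=1) → [85, 185, 25]
+L2 (α=1/2) → [49, 199, 53]
+L3 (α=2/3) → [29, 67, 153]
+L4 (α=5/8) → [303/2, 147, 739/8]
+L5 (α=1/4) → [1149/8, 667/4, 2865/32]
= [144, 167, 90]

(0,3) stack=L1,L2,L3,L4,L5; from [0,0,0]:
after L1 α=0: [0, 0, 0]
after L2 α=1/3: [148/3, 19/3, 112/3]
after L3 α=1/4: [83/2, 48, 167/4]
after L4 α=0: [83/2, 48, 167/4]
after L5 α=2/3: [467/6, 368/3, 2167/12]
rounded: [78, 123, 181]

(0,0) stack=L1,L2,L3,L4,L6,L7; from [0,0,0]:
+L1 (α=1/8) → [21, 6, 61/2]
+L2 (α=1) → [70, 192, 6]
+L3 (α=3/5) → [76, 1026/5, 351/5]
+L4 (α=1/2) → [87/2, 2191/10, 1091/10]
+L6 (α=7/8) → [2537/16, 3241/80, 9421/80]
+L7 (α=1/2) → [2809/32, 10521/160, 28141/160]
→ [88, 66, 176]

(0,2) stack=L1,L2,L3,L4,L6,L7; from [0,0,0]:
+L1 (α=1/2) → [153/2, 63/2, 215/2]
+L2 (α=1/3) → [88, 316/3, 81]
+L3 (α=5/7) → [226/7, 1277/21, 1072/7]
+L4 (α=1/2) → [1927/14, 6023/42, 718/7]
+L6 (α=1) → [252, 127, 65]
+L7 (α=2/3) → [532/3, 75, 163]
rounded: [177, 75, 163]


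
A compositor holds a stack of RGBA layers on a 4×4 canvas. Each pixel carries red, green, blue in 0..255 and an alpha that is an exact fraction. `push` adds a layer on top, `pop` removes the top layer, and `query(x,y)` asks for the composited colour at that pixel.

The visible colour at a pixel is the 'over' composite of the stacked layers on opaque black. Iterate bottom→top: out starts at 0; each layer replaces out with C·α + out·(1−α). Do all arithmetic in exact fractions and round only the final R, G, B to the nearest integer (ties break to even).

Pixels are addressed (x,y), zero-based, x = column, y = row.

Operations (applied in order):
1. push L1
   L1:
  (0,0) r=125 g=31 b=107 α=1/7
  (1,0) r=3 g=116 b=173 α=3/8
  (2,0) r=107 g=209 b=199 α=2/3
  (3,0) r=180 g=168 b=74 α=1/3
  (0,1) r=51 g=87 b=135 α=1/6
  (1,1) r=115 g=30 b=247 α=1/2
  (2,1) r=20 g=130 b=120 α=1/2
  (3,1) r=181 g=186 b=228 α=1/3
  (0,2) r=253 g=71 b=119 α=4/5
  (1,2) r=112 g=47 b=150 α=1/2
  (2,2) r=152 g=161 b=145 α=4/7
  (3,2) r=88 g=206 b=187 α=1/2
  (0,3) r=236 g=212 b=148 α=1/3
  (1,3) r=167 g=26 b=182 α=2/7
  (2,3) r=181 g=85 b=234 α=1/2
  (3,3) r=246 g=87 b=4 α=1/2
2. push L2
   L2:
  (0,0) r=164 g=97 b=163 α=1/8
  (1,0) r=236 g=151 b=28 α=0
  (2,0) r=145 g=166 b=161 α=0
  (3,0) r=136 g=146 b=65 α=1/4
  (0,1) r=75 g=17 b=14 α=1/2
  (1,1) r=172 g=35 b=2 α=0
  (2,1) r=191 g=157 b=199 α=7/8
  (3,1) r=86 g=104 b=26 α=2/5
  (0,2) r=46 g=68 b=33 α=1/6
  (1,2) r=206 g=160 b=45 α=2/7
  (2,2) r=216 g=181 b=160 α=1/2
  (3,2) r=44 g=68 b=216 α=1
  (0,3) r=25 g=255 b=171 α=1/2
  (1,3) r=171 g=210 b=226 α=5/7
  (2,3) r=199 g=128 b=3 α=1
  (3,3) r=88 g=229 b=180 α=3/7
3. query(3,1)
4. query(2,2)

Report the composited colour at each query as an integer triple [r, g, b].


query (3,1) [L1,L2] — begin 0,0,0
+L1 (α=1/3) → [181/3, 62, 76]
+L2 (α=2/5) → [353/5, 394/5, 56]
→ [71, 79, 56]

at x=2,y=2 over L1,L2:
+L1 (α=4/7) → [608/7, 92, 580/7]
+L2 (α=1/2) → [1060/7, 273/2, 850/7]
= [151, 136, 121]


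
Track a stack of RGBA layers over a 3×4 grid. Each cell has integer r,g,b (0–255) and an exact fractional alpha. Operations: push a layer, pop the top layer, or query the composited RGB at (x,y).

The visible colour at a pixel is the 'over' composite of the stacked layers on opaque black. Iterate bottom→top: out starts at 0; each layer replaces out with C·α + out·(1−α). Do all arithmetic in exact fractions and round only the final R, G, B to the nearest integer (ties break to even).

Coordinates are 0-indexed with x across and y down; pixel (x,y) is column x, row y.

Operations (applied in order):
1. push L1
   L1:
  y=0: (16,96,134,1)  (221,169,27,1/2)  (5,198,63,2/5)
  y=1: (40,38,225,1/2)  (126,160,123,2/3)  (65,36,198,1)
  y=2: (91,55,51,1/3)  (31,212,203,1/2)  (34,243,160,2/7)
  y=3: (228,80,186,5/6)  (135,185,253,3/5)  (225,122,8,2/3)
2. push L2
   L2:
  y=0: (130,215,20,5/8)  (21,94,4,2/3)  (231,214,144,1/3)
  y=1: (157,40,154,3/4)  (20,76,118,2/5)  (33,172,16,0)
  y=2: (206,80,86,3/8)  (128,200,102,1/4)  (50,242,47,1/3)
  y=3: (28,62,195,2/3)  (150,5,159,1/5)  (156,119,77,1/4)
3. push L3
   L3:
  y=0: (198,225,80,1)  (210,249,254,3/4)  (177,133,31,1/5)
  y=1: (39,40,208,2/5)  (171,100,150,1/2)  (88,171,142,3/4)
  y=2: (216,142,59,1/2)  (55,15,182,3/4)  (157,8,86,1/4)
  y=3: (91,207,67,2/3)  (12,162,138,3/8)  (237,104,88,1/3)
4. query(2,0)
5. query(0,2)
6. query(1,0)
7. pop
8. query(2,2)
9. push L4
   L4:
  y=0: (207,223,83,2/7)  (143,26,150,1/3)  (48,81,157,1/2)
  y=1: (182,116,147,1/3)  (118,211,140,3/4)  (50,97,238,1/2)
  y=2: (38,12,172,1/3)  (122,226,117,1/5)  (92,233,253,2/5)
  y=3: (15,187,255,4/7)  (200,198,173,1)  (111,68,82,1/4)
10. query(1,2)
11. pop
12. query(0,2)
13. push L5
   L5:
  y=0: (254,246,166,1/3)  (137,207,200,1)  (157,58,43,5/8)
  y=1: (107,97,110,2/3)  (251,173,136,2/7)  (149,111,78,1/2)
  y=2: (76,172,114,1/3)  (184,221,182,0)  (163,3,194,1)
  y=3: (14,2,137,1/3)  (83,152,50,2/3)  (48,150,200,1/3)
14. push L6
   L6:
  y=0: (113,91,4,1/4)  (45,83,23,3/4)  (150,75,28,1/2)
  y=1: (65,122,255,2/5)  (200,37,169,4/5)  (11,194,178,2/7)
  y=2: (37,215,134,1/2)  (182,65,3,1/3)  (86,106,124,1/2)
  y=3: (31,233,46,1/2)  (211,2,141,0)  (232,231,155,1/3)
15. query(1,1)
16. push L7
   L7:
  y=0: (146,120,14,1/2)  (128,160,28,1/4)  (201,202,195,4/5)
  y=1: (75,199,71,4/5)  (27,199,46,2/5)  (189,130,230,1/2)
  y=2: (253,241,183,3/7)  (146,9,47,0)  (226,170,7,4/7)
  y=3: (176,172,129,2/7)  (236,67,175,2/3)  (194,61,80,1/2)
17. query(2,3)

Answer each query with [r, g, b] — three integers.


(2,0) stack=L1,L2,L3; from [0,0,0]:
L1 α=2/5: [2, 396/5, 126/5]
L2 α=1/3: [235/3, 1862/15, 324/5]
L3 α=1/5: [1471/15, 9443/75, 1451/25]
→ [98, 126, 58]

(0,2) stack=L1,L2,L3; from [0,0,0]:
L1 α=1/3: [91/3, 55/3, 17]
L2 α=3/8: [2309/24, 995/24, 343/8]
L3 α=1/2: [7493/48, 4403/48, 815/16]
rounded: [156, 92, 51]

(1,0) stack=L1,L2,L3; from [0,0,0]:
after L1 α=1/2: [221/2, 169/2, 27/2]
after L2 α=2/3: [305/6, 545/6, 43/6]
after L3 α=3/4: [4085/24, 5027/24, 4615/24]
→ [170, 209, 192]

(2,2) stack=L1,L2; from [0,0,0]:
+L1 (α=2/7) → [68/7, 486/7, 320/7]
+L2 (α=1/3) → [162/7, 2666/21, 323/7]
= [23, 127, 46]

(1,2) stack=L1,L2,L4; from [0,0,0]:
L1 α=1/2: [31/2, 106, 203/2]
L2 α=1/4: [349/8, 259/2, 813/8]
L4 α=1/5: [593/10, 744/5, 1047/10]
→ [59, 149, 105]

(0,2) stack=L1,L2; from [0,0,0]:
after L1 α=1/3: [91/3, 55/3, 17]
after L2 α=3/8: [2309/24, 995/24, 343/8]
rounded: [96, 41, 43]

at x=1,y=1 over L1,L2,L5,L6:
L1 α=2/3: [84, 320/3, 82]
L2 α=2/5: [292/5, 472/5, 482/5]
L5 α=2/7: [794/7, 818/7, 754/7]
L6 α=4/5: [6394/35, 1854/35, 5486/35]
→ [183, 53, 157]

(2,3) stack=L1,L2,L5,L6,L7; from [0,0,0]:
after L1 α=2/3: [150, 244/3, 16/3]
after L2 α=1/4: [303/2, 363/4, 93/4]
after L5 α=1/3: [117, 221/2, 493/6]
after L6 α=1/3: [466/3, 452/3, 958/9]
after L7 α=1/2: [524/3, 635/6, 839/9]
→ [175, 106, 93]


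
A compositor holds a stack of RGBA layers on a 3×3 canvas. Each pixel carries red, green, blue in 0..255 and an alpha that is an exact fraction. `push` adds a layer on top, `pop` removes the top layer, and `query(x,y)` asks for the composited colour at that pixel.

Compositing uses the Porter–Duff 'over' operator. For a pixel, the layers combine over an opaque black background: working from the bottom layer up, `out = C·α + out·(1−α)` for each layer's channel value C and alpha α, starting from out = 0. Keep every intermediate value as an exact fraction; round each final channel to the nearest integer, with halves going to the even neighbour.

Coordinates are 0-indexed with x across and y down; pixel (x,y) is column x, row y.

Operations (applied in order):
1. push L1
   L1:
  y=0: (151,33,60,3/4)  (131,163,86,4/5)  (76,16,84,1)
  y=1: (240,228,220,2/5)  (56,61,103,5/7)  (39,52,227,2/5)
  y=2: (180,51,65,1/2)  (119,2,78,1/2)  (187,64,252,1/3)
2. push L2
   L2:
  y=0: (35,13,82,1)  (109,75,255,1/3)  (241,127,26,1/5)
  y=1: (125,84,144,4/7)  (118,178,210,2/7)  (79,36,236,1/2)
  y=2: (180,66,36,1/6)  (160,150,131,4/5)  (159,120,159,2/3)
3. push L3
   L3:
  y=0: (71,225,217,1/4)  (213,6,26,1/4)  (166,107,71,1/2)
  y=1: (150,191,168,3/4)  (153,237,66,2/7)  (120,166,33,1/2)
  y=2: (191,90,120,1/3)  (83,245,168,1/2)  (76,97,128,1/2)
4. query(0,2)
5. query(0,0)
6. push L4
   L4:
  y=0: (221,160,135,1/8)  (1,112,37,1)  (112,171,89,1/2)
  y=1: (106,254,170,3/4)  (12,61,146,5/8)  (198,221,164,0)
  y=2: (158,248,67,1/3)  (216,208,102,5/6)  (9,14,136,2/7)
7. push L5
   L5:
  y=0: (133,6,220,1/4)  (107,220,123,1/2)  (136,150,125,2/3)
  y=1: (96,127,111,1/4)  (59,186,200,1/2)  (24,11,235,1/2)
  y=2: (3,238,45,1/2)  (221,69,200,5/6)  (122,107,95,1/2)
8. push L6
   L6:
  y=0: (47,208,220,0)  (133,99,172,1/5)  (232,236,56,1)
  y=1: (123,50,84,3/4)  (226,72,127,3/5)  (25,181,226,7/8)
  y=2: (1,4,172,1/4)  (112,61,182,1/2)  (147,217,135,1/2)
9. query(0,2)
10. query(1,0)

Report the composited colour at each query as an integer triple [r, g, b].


at x=0,y=2 over L1,L2,L3:
+L1 (α=1/2) → [90, 51/2, 65/2]
+L2 (α=1/6) → [105, 129/4, 397/12]
+L3 (α=1/3) → [401/3, 103/2, 1117/18]
rounded: [134, 52, 62]

(0,0) stack=L1,L2,L3; from [0,0,0]:
after L1 α=3/4: [453/4, 99/4, 45]
after L2 α=1: [35, 13, 82]
after L3 α=1/4: [44, 66, 463/4]
rounded: [44, 66, 116]

at x=0,y=2 over L1,L2,L3,L4,L5,L6:
+L1 (α=1/2) → [90, 51/2, 65/2]
+L2 (α=1/6) → [105, 129/4, 397/12]
+L3 (α=1/3) → [401/3, 103/2, 1117/18]
+L4 (α=1/3) → [1276/9, 117, 1720/27]
+L5 (α=1/2) → [1303/18, 355/2, 2935/54]
+L6 (α=1/4) → [1309/24, 1073/8, 6031/72]
→ [55, 134, 84]

query (1,0) [L1,L2,L3,L4,L5,L6] — begin 0,0,0
after L1 α=4/5: [524/5, 652/5, 344/5]
after L2 α=1/3: [531/5, 1679/15, 1963/15]
after L3 α=1/4: [1329/10, 1709/20, 2093/20]
after L4 α=1: [1, 112, 37]
after L5 α=1/2: [54, 166, 80]
after L6 α=1/5: [349/5, 763/5, 492/5]
= [70, 153, 98]


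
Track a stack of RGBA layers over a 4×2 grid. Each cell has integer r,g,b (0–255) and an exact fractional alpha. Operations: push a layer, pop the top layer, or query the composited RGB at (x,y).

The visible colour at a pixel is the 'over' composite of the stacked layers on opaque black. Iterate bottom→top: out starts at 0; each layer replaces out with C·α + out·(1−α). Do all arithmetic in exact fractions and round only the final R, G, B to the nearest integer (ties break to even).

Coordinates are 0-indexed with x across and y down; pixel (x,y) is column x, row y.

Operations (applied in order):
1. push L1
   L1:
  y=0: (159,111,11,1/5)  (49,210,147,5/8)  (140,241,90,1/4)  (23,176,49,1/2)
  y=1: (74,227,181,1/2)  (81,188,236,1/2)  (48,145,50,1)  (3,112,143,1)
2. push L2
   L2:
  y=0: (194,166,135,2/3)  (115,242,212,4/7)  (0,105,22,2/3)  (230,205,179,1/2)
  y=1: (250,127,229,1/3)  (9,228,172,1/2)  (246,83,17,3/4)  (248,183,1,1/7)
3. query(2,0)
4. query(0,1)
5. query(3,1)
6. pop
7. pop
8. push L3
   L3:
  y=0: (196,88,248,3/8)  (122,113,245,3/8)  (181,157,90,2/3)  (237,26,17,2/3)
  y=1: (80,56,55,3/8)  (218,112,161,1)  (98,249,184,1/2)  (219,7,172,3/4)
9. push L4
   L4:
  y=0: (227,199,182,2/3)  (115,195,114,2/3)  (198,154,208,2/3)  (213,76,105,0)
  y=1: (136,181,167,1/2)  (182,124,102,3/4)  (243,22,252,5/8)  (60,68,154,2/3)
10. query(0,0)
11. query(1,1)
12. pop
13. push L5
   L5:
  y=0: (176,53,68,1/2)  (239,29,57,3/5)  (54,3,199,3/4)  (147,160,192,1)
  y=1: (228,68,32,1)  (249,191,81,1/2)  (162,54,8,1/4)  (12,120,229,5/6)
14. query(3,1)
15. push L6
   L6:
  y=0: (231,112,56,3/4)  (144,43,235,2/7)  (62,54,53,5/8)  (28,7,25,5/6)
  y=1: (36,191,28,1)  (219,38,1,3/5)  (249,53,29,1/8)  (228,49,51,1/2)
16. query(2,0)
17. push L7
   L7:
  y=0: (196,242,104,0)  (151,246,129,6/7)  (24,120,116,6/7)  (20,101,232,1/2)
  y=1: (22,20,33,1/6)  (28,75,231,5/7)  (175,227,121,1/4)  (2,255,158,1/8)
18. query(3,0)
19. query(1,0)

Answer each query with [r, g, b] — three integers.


(2,0) stack=L1,L2; from [0,0,0]:
L1 α=1/4: [35, 241/4, 45/2]
L2 α=2/3: [35/3, 1081/12, 133/6]
= [12, 90, 22]

query (0,1) [L1,L2] — begin 0,0,0
after L1 α=1/2: [37, 227/2, 181/2]
after L2 α=1/3: [108, 118, 410/3]
→ [108, 118, 137]

at x=3,y=1 over L1,L2:
L1 α=1: [3, 112, 143]
L2 α=1/7: [38, 855/7, 859/7]
→ [38, 122, 123]

at x=0,y=0 over L3,L4:
after L3 α=3/8: [147/2, 33, 93]
after L4 α=2/3: [1055/6, 431/3, 457/3]
= [176, 144, 152]

(1,1) stack=L3,L4; from [0,0,0]:
L3 α=1: [218, 112, 161]
L4 α=3/4: [191, 121, 467/4]
= [191, 121, 117]

(3,1) stack=L3,L5; from [0,0,0]:
after L3 α=3/4: [657/4, 21/4, 129]
after L5 α=5/6: [299/8, 807/8, 637/3]
→ [37, 101, 212]

query (2,0) [L3,L5,L6] — begin 0,0,0
+L3 (α=2/3) → [362/3, 314/3, 60]
+L5 (α=3/4) → [212/3, 341/12, 657/4]
+L6 (α=5/8) → [261/4, 1421/32, 3031/32]
→ [65, 44, 95]

(3,0) stack=L3,L5,L6,L7; from [0,0,0]:
after L3 α=2/3: [158, 52/3, 34/3]
after L5 α=1: [147, 160, 192]
after L6 α=5/6: [287/6, 65/2, 317/6]
after L7 α=1/2: [407/12, 267/4, 1709/12]
= [34, 67, 142]

query (1,0) [L3,L5,L6,L7] — begin 0,0,0
after L3 α=3/8: [183/4, 339/8, 735/8]
after L5 α=3/5: [1617/10, 687/20, 1419/20]
after L6 α=2/7: [2193/14, 1031/28, 3299/28]
after L7 α=6/7: [14877/98, 42359/196, 24971/196]
→ [152, 216, 127]
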